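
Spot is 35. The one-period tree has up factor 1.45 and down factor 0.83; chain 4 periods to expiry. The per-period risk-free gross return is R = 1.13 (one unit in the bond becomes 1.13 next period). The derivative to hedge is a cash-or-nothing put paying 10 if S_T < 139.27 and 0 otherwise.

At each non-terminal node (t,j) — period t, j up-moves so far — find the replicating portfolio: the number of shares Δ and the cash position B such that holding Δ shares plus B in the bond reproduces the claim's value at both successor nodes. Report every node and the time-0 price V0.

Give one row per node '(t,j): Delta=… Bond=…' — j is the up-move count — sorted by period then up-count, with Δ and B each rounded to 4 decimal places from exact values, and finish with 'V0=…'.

(0,0): Delta=-0.0362 Bond=7.0634
(1,0): Delta=0.0000 Bond=6.9305
(1,1): Delta=-0.0583 Bond=9.1028
(2,0): Delta=0.0000 Bond=7.8315
(2,1): Delta=0.0000 Bond=7.8315
(2,2): Delta=-0.0939 Bond=12.9044
(3,0): Delta=0.0000 Bond=8.8496
(3,1): Delta=0.0000 Bond=8.8496
(3,2): Delta=0.0000 Bond=8.8496
(3,3): Delta=-0.1512 Bond=20.6965
V0=5.7970

Risk-neutral probability p* = (R−d)/(u−d) = (1.13−0.83)/(1.45−0.83) = 0.4839.
Terminal values V(4,·): V(4,0)=10.0000, V(4,1)=10.0000, V(4,2)=10.0000, V(4,3)=10.0000, V(4,4)=0.0000
(3,0): S=20.0125. Δ = (V_up−V_dn)/(S_up−S_dn) = (10.0000−10.0000)/(29.0182−16.6104) = 0.0000. V = [p*·10.0000 + (1−p*)·10.0000]/1.13 = 8.8496. B = V − Δ·S = 8.8496.
(3,1): S=34.9617. Δ = (V_up−V_dn)/(S_up−S_dn) = (10.0000−10.0000)/(50.6944−29.0182) = 0.0000. V = [p*·10.0000 + (1−p*)·10.0000]/1.13 = 8.8496. B = V − Δ·S = 8.8496.
(3,2): S=61.0776. Δ = (V_up−V_dn)/(S_up−S_dn) = (10.0000−10.0000)/(88.5626−50.6944) = 0.0000. V = [p*·10.0000 + (1−p*)·10.0000]/1.13 = 8.8496. B = V − Δ·S = 8.8496.
(3,3): S=106.7019. Δ = (V_up−V_dn)/(S_up−S_dn) = (0.0000−10.0000)/(154.7177−88.5626) = -0.1512. V = [p*·0.0000 + (1−p*)·10.0000]/1.13 = 4.5675. B = V − Δ·S = 20.6965.
(2,0): S=24.1115. Δ = (V_up−V_dn)/(S_up−S_dn) = (8.8496−8.8496)/(34.9617−20.0125) = 0.0000. V = [p*·8.8496 + (1−p*)·8.8496]/1.13 = 7.8315. B = V − Δ·S = 7.8315.
(2,1): S=42.1225. Δ = (V_up−V_dn)/(S_up−S_dn) = (8.8496−8.8496)/(61.0776−34.9617) = 0.0000. V = [p*·8.8496 + (1−p*)·8.8496]/1.13 = 7.8315. B = V − Δ·S = 7.8315.
(2,2): S=73.5875. Δ = (V_up−V_dn)/(S_up−S_dn) = (4.5675−8.8496)/(106.7019−61.0776) = -0.0939. V = [p*·4.5675 + (1−p*)·8.8496]/1.13 = 5.9979. B = V − Δ·S = 12.9044.
(1,0): S=29.0500. Δ = (V_up−V_dn)/(S_up−S_dn) = (7.8315−7.8315)/(42.1225−24.1115) = 0.0000. V = [p*·7.8315 + (1−p*)·7.8315]/1.13 = 6.9305. B = V − Δ·S = 6.9305.
(1,1): S=50.7500. Δ = (V_up−V_dn)/(S_up−S_dn) = (5.9979−7.8315)/(73.5875−42.1225) = -0.0583. V = [p*·5.9979 + (1−p*)·7.8315]/1.13 = 6.1454. B = V − Δ·S = 9.1028.
(0,0): S=35.0000. Δ = (V_up−V_dn)/(S_up−S_dn) = (6.1454−6.9305)/(50.7500−29.0500) = -0.0362. V = [p*·6.1454 + (1−p*)·6.9305]/1.13 = 5.7970. B = V − Δ·S = 7.0634.
Root portfolio cost Δ·35+B reproduces V0=5.7970.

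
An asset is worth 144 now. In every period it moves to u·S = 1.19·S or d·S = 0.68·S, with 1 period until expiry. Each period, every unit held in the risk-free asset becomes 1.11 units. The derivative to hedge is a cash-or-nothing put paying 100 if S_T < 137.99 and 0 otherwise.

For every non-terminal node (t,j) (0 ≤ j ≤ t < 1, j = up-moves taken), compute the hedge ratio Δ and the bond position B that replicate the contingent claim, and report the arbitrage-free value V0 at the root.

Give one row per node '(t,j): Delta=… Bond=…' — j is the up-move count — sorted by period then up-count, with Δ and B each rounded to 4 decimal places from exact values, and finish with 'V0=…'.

(0,0): Delta=-1.3617 Bond=210.2102
V0=14.1318

Under the risk-neutral measure, an up-move has probability p* = (R−d)/(u−d) = 0.8431 and values discount at R = 1.11.
Terminal values V(1,·): V(1,0)=100.0000, V(1,1)=0.0000
Node (0,0) S=144.0000: V=(p*·0.0000+(1−p*)·100.0000)/1.11=14.1318; Δ=(0.0000−100.0000)/(171.3600−97.9200)=-1.3617; B=V−Δ·S=210.2102
Root portfolio cost Δ·144+B reproduces V0=14.1318.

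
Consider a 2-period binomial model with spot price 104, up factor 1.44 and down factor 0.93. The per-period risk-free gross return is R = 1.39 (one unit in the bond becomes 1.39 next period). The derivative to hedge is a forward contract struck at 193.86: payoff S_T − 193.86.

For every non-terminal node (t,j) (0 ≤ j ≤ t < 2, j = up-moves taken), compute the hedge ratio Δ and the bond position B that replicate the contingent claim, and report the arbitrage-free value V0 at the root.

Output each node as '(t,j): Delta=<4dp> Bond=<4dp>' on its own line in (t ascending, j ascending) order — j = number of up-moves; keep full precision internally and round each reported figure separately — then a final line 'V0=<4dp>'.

Risk-neutral probability p* = (R−d)/(u−d) = (1.39−0.93)/(1.44−0.93) = 0.9020.
Terminal payoffs: V(2,0)=-103.9104, V(2,1)=-54.5832, V(2,2)=21.7944
  t=1,j=0: stock 96.7200 → up 139.2768 (V=-54.5832), down 89.9496 (V=-103.9104). Price -42.7476; hedge Δ=1.0000, bond B=-139.4676.
  t=1,j=1: stock 149.7600 → up 215.6544 (V=21.7944), down 139.2768 (V=-54.5832). Price 10.2924; hedge Δ=1.0000, bond B=-139.4676.
  t=0,j=0: stock 104.0000 → up 149.7600 (V=10.2924), down 96.7200 (V=-42.7476). Price 3.6636; hedge Δ=1.0000, bond B=-100.3364.
Check: Δ(0,0)·S0 + B(0,0) = 3.6636 = V0.

(0,0): Delta=1.0000 Bond=-100.3364
(1,0): Delta=1.0000 Bond=-139.4676
(1,1): Delta=1.0000 Bond=-139.4676
V0=3.6636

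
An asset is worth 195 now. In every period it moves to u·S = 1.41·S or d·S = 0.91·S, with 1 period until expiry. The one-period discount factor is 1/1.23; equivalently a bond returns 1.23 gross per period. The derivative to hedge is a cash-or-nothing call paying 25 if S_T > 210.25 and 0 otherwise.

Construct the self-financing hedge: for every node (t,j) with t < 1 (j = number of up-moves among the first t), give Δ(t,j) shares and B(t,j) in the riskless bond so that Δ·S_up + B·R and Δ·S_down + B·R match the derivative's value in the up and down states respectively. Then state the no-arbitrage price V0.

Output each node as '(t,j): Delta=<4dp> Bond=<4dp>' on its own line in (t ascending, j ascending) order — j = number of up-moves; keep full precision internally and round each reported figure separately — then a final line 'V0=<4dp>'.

The replicating-portfolio and risk-neutral prices coincide; use p* = (1.23−0.91)/(1.41−0.91) = 0.6400 for the latter.
Terminal values V(1,·): V(1,0)=0.0000, V(1,1)=25.0000
(0,0): S=195.0000. Δ = (V_up−V_dn)/(S_up−S_dn) = (25.0000−0.0000)/(274.9500−177.4500) = 0.2564. V = [p*·25.0000 + (1−p*)·0.0000]/1.23 = 13.0081. B = V − Δ·S = -36.9919.
Root portfolio cost Δ·195+B reproduces V0=13.0081.

(0,0): Delta=0.2564 Bond=-36.9919
V0=13.0081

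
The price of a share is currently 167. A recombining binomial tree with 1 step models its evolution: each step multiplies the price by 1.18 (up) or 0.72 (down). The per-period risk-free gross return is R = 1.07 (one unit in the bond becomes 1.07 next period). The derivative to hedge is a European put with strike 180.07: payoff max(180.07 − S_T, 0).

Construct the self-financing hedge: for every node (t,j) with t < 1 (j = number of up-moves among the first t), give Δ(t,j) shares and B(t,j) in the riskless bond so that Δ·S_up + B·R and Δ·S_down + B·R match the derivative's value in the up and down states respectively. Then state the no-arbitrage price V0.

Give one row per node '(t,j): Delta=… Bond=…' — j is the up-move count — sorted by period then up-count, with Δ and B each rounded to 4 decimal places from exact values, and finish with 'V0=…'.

Since d<R<u, set p* = (R−d)/(u−d) = 0.7609; price each node as the discounted p*-expectation of its children.
Terminal payoffs: V(1,0)=59.8300, V(1,1)=0.0000
(0,0): S=167.0000. Δ = (V_up−V_dn)/(S_up−S_dn) = (0.0000−59.8300)/(197.0600−120.2400) = -0.7788. V = [p*·0.0000 + (1−p*)·59.8300]/1.07 = 13.3712. B = V − Δ·S = 143.4364.
Self-financing check: at every node Δ·S+B equals the discounted successor values.

(0,0): Delta=-0.7788 Bond=143.4364
V0=13.3712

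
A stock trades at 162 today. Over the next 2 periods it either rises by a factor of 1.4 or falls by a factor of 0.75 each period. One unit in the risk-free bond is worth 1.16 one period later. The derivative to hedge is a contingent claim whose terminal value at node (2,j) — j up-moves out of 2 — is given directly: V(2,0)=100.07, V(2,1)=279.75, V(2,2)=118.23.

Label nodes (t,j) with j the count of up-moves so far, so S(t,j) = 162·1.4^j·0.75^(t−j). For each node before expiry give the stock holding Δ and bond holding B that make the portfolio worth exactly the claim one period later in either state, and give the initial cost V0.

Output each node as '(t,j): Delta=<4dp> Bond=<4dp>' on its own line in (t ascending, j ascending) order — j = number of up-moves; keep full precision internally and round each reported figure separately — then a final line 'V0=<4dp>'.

(0,0): Delta=-0.2909 Bond=189.0700
(1,0): Delta=2.2752 Bond=-92.4595
(1,1): Delta=-1.0956 Bond=401.8269
V0=141.9367

Since d<R<u, set p* = (R−d)/(u−d) = 0.6308; price each node as the discounted p*-expectation of its children.
Terminal payoffs: V(2,0)=100.0700, V(2,1)=279.7500, V(2,2)=118.2300
  t=1,j=0: stock 121.5000 → up 170.1000 (V=279.7500), down 91.1250 (V=100.0700). Price 183.9712; hedge Δ=2.2752, bond B=-92.4595.
  t=1,j=1: stock 226.8000 → up 317.5200 (V=118.2300), down 170.1000 (V=279.7500). Price 153.3346; hedge Δ=-1.0956, bond B=401.8269.
  t=0,j=0: stock 162.0000 → up 226.8000 (V=153.3346), down 121.5000 (V=183.9712). Price 141.9367; hedge Δ=-0.2909, bond B=189.0700.
Self-financing check: at every node Δ·S+B equals the discounted successor values.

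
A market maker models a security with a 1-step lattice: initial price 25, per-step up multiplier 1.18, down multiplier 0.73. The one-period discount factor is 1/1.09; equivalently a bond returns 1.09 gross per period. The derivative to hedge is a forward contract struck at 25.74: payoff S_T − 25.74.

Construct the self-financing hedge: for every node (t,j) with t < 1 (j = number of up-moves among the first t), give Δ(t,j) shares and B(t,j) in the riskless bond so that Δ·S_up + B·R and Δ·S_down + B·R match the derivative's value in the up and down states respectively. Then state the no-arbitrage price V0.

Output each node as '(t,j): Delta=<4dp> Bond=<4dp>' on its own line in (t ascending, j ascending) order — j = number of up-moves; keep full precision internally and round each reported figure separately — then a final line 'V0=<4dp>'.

No-arbitrage ⇒ martingale measure with p* = (R−d)/(u−d) = 0.8000.
Payoff layer (t=1): V(1,0)=-7.4900, V(1,1)=3.7600
(0,0): S=25.0000. Δ = (V_up−V_dn)/(S_up−S_dn) = (3.7600−-7.4900)/(29.5000−18.2500) = 1.0000. V = [p*·3.7600 + (1−p*)·-7.4900]/1.09 = 1.3853. B = V − Δ·S = -23.6147.
Each (Δ,B) replicates both successor values, so the strategy is self-financing and V0 is arbitrage-free.

(0,0): Delta=1.0000 Bond=-23.6147
V0=1.3853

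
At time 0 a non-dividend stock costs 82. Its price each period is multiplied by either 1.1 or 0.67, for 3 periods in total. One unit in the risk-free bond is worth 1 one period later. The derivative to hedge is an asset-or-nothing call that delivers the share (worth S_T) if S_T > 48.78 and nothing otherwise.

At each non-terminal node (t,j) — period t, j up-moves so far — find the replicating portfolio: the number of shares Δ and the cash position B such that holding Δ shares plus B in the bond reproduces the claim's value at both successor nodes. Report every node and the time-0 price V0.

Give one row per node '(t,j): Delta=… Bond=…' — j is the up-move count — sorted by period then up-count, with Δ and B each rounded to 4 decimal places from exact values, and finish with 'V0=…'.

No-arbitrage ⇒ martingale measure with p* = (R−d)/(u−d) = 0.7674.
Terminal values V(3,·): V(3,0)=0.0000, V(3,1)=0.0000, V(3,2)=66.4774, V(3,3)=109.1420
Node (2,0) S=36.8098: V=(p*·0.0000+(1−p*)·0.0000)/1=0.0000; Δ=(0.0000−0.0000)/(40.4908−24.6626)=0.0000; B=V−Δ·S=0.0000
Node (2,1) S=60.4340: V=(p*·66.4774+(1−p*)·0.0000)/1=51.0175; Δ=(66.4774−0.0000)/(66.4774−40.4908)=2.5581; B=V−Δ·S=-103.5811
Node (2,2) S=99.2200: V=(p*·109.1420+(1−p*)·66.4774)/1=99.2200; Δ=(109.1420−66.4774)/(109.1420−66.4774)=1.0000; B=V−Δ·S=0.0000
Node (1,0) S=54.9400: V=(p*·51.0175+(1−p*)·0.0000)/1=39.1530; Δ=(51.0175−0.0000)/(60.4340−36.8098)=2.1595; B=V−Δ·S=-79.4924
Node (1,1) S=90.2000: V=(p*·99.2200+(1−p*)·51.0175)/1=88.0101; Δ=(99.2200−51.0175)/(99.2200−60.4340)=1.2428; B=V−Δ·S=-24.0886
Node (0,0) S=82.0000: V=(p*·88.0101+(1−p*)·39.1530)/1=76.6480; Δ=(88.0101−39.1530)/(90.2000−54.9400)=1.3856; B=V−Δ·S=-36.9732
Each (Δ,B) replicates both successor values, so the strategy is self-financing and V0 is arbitrage-free.

(0,0): Delta=1.3856 Bond=-36.9732
(1,0): Delta=2.1595 Bond=-79.4924
(1,1): Delta=1.2428 Bond=-24.0886
(2,0): Delta=0.0000 Bond=0.0000
(2,1): Delta=2.5581 Bond=-103.5811
(2,2): Delta=1.0000 Bond=0.0000
V0=76.6480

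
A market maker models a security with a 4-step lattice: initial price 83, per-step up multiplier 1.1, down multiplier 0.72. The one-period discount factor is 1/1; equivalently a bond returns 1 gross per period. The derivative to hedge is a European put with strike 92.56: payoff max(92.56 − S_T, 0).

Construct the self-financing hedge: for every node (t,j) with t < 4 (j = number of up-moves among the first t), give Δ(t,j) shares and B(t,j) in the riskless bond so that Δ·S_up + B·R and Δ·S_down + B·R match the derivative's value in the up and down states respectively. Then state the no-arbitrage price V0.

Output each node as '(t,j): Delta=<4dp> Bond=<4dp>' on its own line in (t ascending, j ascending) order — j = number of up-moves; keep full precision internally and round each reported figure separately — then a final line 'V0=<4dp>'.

Risk-neutral probability p* = (R−d)/(u−d) = (1−0.72)/(1.1−0.72) = 0.7368.
Terminal values V(4,·): V(4,0)=70.2547, V(4,1)=58.4825, V(4,2)=40.4971, V(4,3)=13.0194, V(4,4)=0.0000
  t=3,j=0: stock 30.9796 → up 34.0775 (V=58.4825), down 22.3053 (V=70.2547). Price 61.5804; hedge Δ=-1.0000, bond B=92.5600.
  t=3,j=1: stock 47.3299 → up 52.0629 (V=40.4971), down 34.0775 (V=58.4825). Price 45.2301; hedge Δ=-1.0000, bond B=92.5600.
  t=3,j=2: stock 72.3096 → up 79.5406 (V=13.0194), down 52.0629 (V=40.4971). Price 20.2504; hedge Δ=-1.0000, bond B=92.5600.
  t=3,j=3: stock 110.4730 → up 121.5203 (V=0.0000), down 79.5406 (V=13.0194). Price 3.4262; hedge Δ=-0.3101, bond B=37.6879.
  t=2,j=0: stock 43.0272 → up 47.3299 (V=45.2301), down 30.9796 (V=61.5804). Price 49.5328; hedge Δ=-1.0000, bond B=92.5600.
  t=2,j=1: stock 65.7360 → up 72.3096 (V=20.2504), down 47.3299 (V=45.2301). Price 26.8240; hedge Δ=-1.0000, bond B=92.5600.
  t=2,j=2: stock 100.4300 → up 110.4730 (V=3.4262), down 72.3096 (V=20.2504). Price 7.8536; hedge Δ=-0.4408, bond B=52.1279.
  t=1,j=0: stock 59.7600 → up 65.7360 (V=26.8240), down 43.0272 (V=49.5328). Price 32.8000; hedge Δ=-1.0000, bond B=92.5600.
  t=1,j=1: stock 91.3000 → up 100.4300 (V=7.8536), down 65.7360 (V=26.8240). Price 12.8458; hedge Δ=-0.5468, bond B=62.7679.
  t=0,j=0: stock 83.0000 → up 91.3000 (V=12.8458), down 59.7600 (V=32.8000). Price 18.0969; hedge Δ=-0.6327, bond B=70.6079.
Each (Δ,B) replicates both successor values, so the strategy is self-financing and V0 is arbitrage-free.

(0,0): Delta=-0.6327 Bond=70.6079
(1,0): Delta=-1.0000 Bond=92.5600
(1,1): Delta=-0.5468 Bond=62.7679
(2,0): Delta=-1.0000 Bond=92.5600
(2,1): Delta=-1.0000 Bond=92.5600
(2,2): Delta=-0.4408 Bond=52.1279
(3,0): Delta=-1.0000 Bond=92.5600
(3,1): Delta=-1.0000 Bond=92.5600
(3,2): Delta=-1.0000 Bond=92.5600
(3,3): Delta=-0.3101 Bond=37.6879
V0=18.0969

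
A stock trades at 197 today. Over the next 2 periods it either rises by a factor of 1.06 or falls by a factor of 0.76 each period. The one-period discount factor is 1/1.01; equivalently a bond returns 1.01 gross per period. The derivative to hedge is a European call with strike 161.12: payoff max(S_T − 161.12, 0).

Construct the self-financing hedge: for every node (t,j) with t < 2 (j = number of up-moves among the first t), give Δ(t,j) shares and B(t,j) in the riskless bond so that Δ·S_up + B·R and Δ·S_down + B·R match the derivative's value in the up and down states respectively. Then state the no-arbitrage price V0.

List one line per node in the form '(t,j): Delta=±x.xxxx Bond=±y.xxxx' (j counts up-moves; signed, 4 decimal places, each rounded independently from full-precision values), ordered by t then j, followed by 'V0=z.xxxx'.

The replicating-portfolio and risk-neutral prices coincide; use p* = (1.01−0.76)/(1.06−0.76) = 0.8333 for the latter.
Terminal values V(2,·): V(2,0)=0.0000, V(2,1)=0.0000, V(2,2)=60.2292
  t=1,j=0: stock 149.7200 → up 158.7032 (V=0.0000), down 113.7872 (V=0.0000). Price 0.0000; hedge Δ=0.0000, bond B=0.0000.
  t=1,j=1: stock 208.8200 → up 221.3492 (V=60.2292), down 158.7032 (V=0.0000). Price 49.6941; hedge Δ=0.9614, bond B=-151.0699.
  t=0,j=0: stock 197.0000 → up 208.8200 (V=49.6941), down 149.7200 (V=0.0000). Price 41.0017; hedge Δ=0.8408, bond B=-124.6452.
Root portfolio cost Δ·197+B reproduces V0=41.0017.

(0,0): Delta=0.8408 Bond=-124.6452
(1,0): Delta=0.0000 Bond=0.0000
(1,1): Delta=0.9614 Bond=-151.0699
V0=41.0017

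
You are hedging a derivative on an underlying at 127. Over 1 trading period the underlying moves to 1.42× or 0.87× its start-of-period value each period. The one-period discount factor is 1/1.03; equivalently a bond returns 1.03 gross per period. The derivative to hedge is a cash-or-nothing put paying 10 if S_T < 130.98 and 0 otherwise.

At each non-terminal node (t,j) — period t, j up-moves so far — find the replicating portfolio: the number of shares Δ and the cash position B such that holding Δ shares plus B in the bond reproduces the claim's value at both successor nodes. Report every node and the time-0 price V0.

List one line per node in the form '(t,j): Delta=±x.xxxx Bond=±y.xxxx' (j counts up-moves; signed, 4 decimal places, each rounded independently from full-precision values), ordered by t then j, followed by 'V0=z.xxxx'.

No-arbitrage ⇒ martingale measure with p* = (R−d)/(u−d) = 0.2909.
Terminal payoffs: V(1,0)=10.0000, V(1,1)=0.0000
  t=0,j=0: stock 127.0000 → up 180.3400 (V=0.0000), down 110.4900 (V=10.0000). Price 6.8844; hedge Δ=-0.1432, bond B=25.0662.
Root portfolio cost Δ·127+B reproduces V0=6.8844.

(0,0): Delta=-0.1432 Bond=25.0662
V0=6.8844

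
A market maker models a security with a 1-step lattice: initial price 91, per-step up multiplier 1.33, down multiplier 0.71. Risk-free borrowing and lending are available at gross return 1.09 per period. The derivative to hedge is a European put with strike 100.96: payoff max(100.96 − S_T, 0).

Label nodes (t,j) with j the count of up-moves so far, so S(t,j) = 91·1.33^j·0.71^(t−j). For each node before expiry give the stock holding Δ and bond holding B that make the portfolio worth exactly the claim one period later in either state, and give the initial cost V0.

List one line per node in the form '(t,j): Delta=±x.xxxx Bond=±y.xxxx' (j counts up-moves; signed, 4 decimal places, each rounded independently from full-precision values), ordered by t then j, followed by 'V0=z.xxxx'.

Under the risk-neutral measure, an up-move has probability p* = (R−d)/(u−d) = 0.6129 and values discount at R = 1.09.
At expiry t=1: V(1,0)=36.3500, V(1,1)=0.0000
Node (0,0) S=91.0000: V=(p*·0.0000+(1−p*)·36.3500)/1.09=12.9091; Δ=(0.0000−36.3500)/(121.0300−64.6100)=-0.6443; B=V−Δ·S=71.5382
Each (Δ,B) replicates both successor values, so the strategy is self-financing and V0 is arbitrage-free.

(0,0): Delta=-0.6443 Bond=71.5382
V0=12.9091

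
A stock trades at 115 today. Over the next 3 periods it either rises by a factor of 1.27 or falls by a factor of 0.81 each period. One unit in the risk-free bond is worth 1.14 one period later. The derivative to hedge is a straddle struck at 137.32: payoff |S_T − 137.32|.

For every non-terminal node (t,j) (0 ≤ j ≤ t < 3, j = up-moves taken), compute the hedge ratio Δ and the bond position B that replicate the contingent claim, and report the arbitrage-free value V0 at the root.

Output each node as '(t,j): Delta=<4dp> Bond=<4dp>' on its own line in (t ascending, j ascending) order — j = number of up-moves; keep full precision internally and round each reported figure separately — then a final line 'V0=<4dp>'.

Since d<R<u, set p* = (R−d)/(u−d) = 0.7174; price each node as the discounted p*-expectation of its children.
Terminal values V(3,·): V(3,0)=76.2043, V(3,1)=41.4966, V(3,2)=12.9216, V(3,3)=98.2440
(2,0): S=75.4515. Δ = (V_up−V_dn)/(S_up−S_dn) = (41.4966−76.2043)/(95.8234−61.1157) = -1.0000. V = [p*·41.4966 + (1−p*)·76.2043]/1.14 = 45.0046. B = V − Δ·S = 120.4561.
(2,1): S=118.3005. Δ = (V_up−V_dn)/(S_up−S_dn) = (12.9216−41.4966)/(150.2416−95.8234) = -0.5251. V = [p*·12.9216 + (1−p*)·41.4966]/1.14 = 18.4186. B = V − Δ·S = 80.5380.
(2,2): S=185.4835. Δ = (V_up−V_dn)/(S_up−S_dn) = (98.2440−12.9216)/(235.5640−150.2416) = 1.0000. V = [p*·98.2440 + (1−p*)·12.9216]/1.14 = 65.0274. B = V − Δ·S = -120.4561.
(1,0): S=93.1500. Δ = (V_up−V_dn)/(S_up−S_dn) = (18.4186−45.0046)/(118.3005−75.4515) = -0.6205. V = [p*·18.4186 + (1−p*)·45.0046]/1.14 = 22.7474. B = V − Δ·S = 80.5432.
(1,1): S=146.0500. Δ = (V_up−V_dn)/(S_up−S_dn) = (65.0274−18.4186)/(185.4835−118.3005) = 0.6938. V = [p*·65.0274 + (1−p*)·18.4186]/1.14 = 45.4871. B = V − Δ·S = -55.8363.
(0,0): S=115.0000. Δ = (V_up−V_dn)/(S_up−S_dn) = (45.4871−22.7474)/(146.0500−93.1500) = 0.4299. V = [p*·45.4871 + (1−p*)·22.7474]/1.14 = 34.2637. B = V − Δ·S = -15.1704.
Self-financing check: at every node Δ·S+B equals the discounted successor values.

(0,0): Delta=0.4299 Bond=-15.1704
(1,0): Delta=-0.6205 Bond=80.5432
(1,1): Delta=0.6938 Bond=-55.8363
(2,0): Delta=-1.0000 Bond=120.4561
(2,1): Delta=-0.5251 Bond=80.5380
(2,2): Delta=1.0000 Bond=-120.4561
V0=34.2637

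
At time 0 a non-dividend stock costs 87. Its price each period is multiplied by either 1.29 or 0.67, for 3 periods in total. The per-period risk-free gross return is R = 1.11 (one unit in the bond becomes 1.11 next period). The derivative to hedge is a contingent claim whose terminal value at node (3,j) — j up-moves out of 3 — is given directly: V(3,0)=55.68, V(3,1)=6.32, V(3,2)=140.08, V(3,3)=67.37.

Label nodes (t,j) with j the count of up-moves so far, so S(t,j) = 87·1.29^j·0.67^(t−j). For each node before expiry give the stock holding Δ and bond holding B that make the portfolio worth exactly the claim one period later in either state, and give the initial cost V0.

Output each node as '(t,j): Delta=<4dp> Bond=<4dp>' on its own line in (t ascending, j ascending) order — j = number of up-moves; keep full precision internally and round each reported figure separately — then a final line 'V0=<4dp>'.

The replicating-portfolio and risk-neutral prices coincide; use p* = (1.11−0.67)/(1.29−0.67) = 0.7097 for the latter.
Payoff layer (t=3): V(3,0)=55.6800, V(3,1)=6.3200, V(3,2)=140.0800, V(3,3)=67.3700
(2,0): S=39.0543. Δ = (V_up−V_dn)/(S_up−S_dn) = (6.3200−55.6800)/(50.3800−26.1664) = -2.0385. V = [p*·6.3200 + (1−p*)·55.6800]/1.11 = 18.6039. B = V − Δ·S = 98.2168.
(2,1): S=75.1941. Δ = (V_up−V_dn)/(S_up−S_dn) = (140.0800−6.3200)/(97.0004−50.3800) = 2.8691. V = [p*·140.0800 + (1−p*)·6.3200]/1.11 = 91.2130. B = V − Δ·S = -124.5289.
(2,2): S=144.7767. Δ = (V_up−V_dn)/(S_up−S_dn) = (67.3700−140.0800)/(186.7619−97.0004) = -0.8100. V = [p*·67.3700 + (1−p*)·140.0800]/1.11 = 79.7111. B = V − Δ·S = 196.9853.
(1,0): S=58.2900. Δ = (V_up−V_dn)/(S_up−S_dn) = (91.2130−18.6039)/(75.1941−39.0543) = 2.0091. V = [p*·91.2130 + (1−p*)·18.6039]/1.11 = 63.1828. B = V − Δ·S = -53.9287.
(1,1): S=112.2300. Δ = (V_up−V_dn)/(S_up−S_dn) = (79.7111−91.2130)/(144.7767−75.1941) = -0.1653. V = [p*·79.7111 + (1−p*)·91.2130]/1.11 = 74.8202. B = V − Δ·S = 93.3716.
(0,0): S=87.0000. Δ = (V_up−V_dn)/(S_up−S_dn) = (74.8202−63.1828)/(112.2300−58.2900) = 0.2157. V = [p*·74.8202 + (1−p*)·63.1828]/1.11 = 64.3618. B = V − Δ·S = 45.5919.
The time-0 hedge costs 64.3618, which is the no-arbitrage price.

(0,0): Delta=0.2157 Bond=45.5919
(1,0): Delta=2.0091 Bond=-53.9287
(1,1): Delta=-0.1653 Bond=93.3716
(2,0): Delta=-2.0385 Bond=98.2168
(2,1): Delta=2.8691 Bond=-124.5289
(2,2): Delta=-0.8100 Bond=196.9853
V0=64.3618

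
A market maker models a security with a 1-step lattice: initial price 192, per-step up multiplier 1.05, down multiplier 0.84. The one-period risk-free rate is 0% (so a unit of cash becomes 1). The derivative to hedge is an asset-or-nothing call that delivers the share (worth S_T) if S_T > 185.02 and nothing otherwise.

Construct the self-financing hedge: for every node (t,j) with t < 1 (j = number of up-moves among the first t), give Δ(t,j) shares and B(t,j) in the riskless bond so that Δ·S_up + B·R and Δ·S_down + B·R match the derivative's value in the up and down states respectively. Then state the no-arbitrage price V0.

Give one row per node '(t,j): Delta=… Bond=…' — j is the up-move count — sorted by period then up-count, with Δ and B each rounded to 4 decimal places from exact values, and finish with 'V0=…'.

Risk-neutral probability p* = (R−d)/(u−d) = (1−0.84)/(1.05−0.84) = 0.7619.
At expiry t=1: V(1,0)=0.0000, V(1,1)=201.6000
Node (0,0) S=192.0000: V=(p*·201.6000+(1−p*)·0.0000)/1=153.6000; Δ=(201.6000−0.0000)/(201.6000−161.2800)=5.0000; B=V−Δ·S=-806.4000
Root portfolio cost Δ·192+B reproduces V0=153.6000.

(0,0): Delta=5.0000 Bond=-806.4000
V0=153.6000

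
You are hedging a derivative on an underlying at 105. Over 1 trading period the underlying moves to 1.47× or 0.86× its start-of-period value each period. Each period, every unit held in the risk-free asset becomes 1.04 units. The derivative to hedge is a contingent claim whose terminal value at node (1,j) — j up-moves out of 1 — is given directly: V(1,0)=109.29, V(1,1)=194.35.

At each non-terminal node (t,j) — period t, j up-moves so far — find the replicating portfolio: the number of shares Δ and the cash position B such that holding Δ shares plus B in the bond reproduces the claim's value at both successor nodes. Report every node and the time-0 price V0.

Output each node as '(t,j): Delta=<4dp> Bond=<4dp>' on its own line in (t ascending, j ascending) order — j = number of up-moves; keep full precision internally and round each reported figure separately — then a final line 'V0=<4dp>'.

Under the risk-neutral measure, an up-move has probability p* = (R−d)/(u−d) = 0.2951 and values discount at R = 1.04.
Terminal values V(1,·): V(1,0)=109.2900, V(1,1)=194.3500
(0,0): S=105.0000. Δ = (V_up−V_dn)/(S_up−S_dn) = (194.3500−109.2900)/(154.3500−90.3000) = 1.3280. V = [p*·194.3500 + (1−p*)·109.2900]/1.04 = 129.2208. B = V − Δ·S = -10.2218.
Root portfolio cost Δ·105+B reproduces V0=129.2208.

(0,0): Delta=1.3280 Bond=-10.2218
V0=129.2208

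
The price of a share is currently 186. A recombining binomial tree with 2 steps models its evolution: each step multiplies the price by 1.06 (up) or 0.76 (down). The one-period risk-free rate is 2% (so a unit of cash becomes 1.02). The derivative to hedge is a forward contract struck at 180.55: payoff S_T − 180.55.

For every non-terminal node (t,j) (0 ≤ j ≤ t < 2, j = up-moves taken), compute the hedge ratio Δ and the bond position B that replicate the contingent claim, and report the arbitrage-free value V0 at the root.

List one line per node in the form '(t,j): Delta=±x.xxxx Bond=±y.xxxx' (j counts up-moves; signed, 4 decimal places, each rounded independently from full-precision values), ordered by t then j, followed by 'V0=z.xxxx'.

The replicating-portfolio and risk-neutral prices coincide; use p* = (1.02−0.76)/(1.06−0.76) = 0.8667 for the latter.
At expiry t=2: V(2,0)=-73.1164, V(2,1)=-30.7084, V(2,2)=28.4396
Node (1,0) S=141.3600: V=(p*·-30.7084+(1−p*)·-73.1164)/1.02=-35.6498; Δ=(-30.7084−-73.1164)/(149.8416−107.4336)=1.0000; B=V−Δ·S=-177.0098
Node (1,1) S=197.1600: V=(p*·28.4396+(1−p*)·-30.7084)/1.02=20.1502; Δ=(28.4396−-30.7084)/(208.9896−149.8416)=1.0000; B=V−Δ·S=-177.0098
Node (0,0) S=186.0000: V=(p*·20.1502+(1−p*)·-35.6498)/1.02=12.4610; Δ=(20.1502−-35.6498)/(197.1600−141.3600)=1.0000; B=V−Δ·S=-173.5390
Root portfolio cost Δ·186+B reproduces V0=12.4610.

(0,0): Delta=1.0000 Bond=-173.5390
(1,0): Delta=1.0000 Bond=-177.0098
(1,1): Delta=1.0000 Bond=-177.0098
V0=12.4610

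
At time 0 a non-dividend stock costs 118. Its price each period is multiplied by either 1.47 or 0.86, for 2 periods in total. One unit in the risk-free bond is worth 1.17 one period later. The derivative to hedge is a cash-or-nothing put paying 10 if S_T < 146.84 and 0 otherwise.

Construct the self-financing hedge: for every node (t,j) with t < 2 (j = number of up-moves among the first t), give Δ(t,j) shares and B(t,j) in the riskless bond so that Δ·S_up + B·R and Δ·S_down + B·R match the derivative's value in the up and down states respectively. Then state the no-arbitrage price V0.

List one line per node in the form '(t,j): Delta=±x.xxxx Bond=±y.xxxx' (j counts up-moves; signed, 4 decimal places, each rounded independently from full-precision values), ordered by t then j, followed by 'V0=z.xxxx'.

(0,0): Delta=-0.0584 Bond=8.6578
(1,0): Delta=-0.1615 Bond=20.5969
(1,1): Delta=0.0000 Bond=0.0000
V0=1.7669

Since d<R<u, set p* = (R−d)/(u−d) = 0.5082; price each node as the discounted p*-expectation of its children.
Terminal payoffs: V(2,0)=10.0000, V(2,1)=0.0000, V(2,2)=0.0000
(1,0): S=101.4800. Δ = (V_up−V_dn)/(S_up−S_dn) = (0.0000−10.0000)/(149.1756−87.2728) = -0.1615. V = [p*·0.0000 + (1−p*)·10.0000]/1.17 = 4.2034. B = V − Δ·S = 20.5969.
(1,1): S=173.4600. Δ = (V_up−V_dn)/(S_up−S_dn) = (0.0000−0.0000)/(254.9862−149.1756) = 0.0000. V = [p*·0.0000 + (1−p*)·0.0000]/1.17 = 0.0000. B = V − Δ·S = 0.0000.
(0,0): S=118.0000. Δ = (V_up−V_dn)/(S_up−S_dn) = (0.0000−4.2034)/(173.4600−101.4800) = -0.0584. V = [p*·0.0000 + (1−p*)·4.2034]/1.17 = 1.7669. B = V − Δ·S = 8.6578.
Root portfolio cost Δ·118+B reproduces V0=1.7669.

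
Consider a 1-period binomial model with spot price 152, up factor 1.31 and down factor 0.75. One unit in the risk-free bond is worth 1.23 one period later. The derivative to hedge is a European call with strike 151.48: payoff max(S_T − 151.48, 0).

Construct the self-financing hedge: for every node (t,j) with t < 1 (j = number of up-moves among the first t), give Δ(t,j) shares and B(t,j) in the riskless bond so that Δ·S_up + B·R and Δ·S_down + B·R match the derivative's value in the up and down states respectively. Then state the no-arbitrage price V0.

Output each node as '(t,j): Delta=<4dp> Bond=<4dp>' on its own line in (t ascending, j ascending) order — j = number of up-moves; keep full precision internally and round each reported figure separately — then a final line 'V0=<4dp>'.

(0,0): Delta=0.5597 Bond=-51.8728
V0=33.1986

Risk-neutral probability p* = (R−d)/(u−d) = (1.23−0.75)/(1.31−0.75) = 0.8571.
Terminal values V(1,·): V(1,0)=0.0000, V(1,1)=47.6400
  t=0,j=0: stock 152.0000 → up 199.1200 (V=47.6400), down 114.0000 (V=0.0000). Price 33.1986; hedge Δ=0.5597, bond B=-51.8728.
Check: Δ(0,0)·S0 + B(0,0) = 33.1986 = V0.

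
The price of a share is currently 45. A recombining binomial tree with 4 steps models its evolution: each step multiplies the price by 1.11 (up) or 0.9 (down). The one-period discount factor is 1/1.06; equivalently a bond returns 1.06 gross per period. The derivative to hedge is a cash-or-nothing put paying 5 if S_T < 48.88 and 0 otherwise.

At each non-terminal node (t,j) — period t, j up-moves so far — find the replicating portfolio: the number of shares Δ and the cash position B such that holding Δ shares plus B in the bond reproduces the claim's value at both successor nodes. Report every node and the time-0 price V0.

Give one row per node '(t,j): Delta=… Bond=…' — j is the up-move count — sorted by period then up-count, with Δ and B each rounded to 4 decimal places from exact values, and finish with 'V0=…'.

(0,0): Delta=-0.1842 Bond=9.2467
(1,0): Delta=-0.3037 Bond=14.6423
(1,1): Delta=-0.1539 Bond=8.2888
(2,0): Delta=0.0000 Bond=4.4500
(2,1): Delta=-0.3807 Bond=18.9805
(2,2): Delta=-0.0965 Bond=5.6003
(3,0): Delta=0.0000 Bond=4.7170
(3,1): Delta=0.0000 Bond=4.7170
(3,2): Delta=-0.4771 Bond=24.9326
(3,3): Delta=0.0000 Bond=0.0000
V0=0.9576

Risk-neutral probability p* = (R−d)/(u−d) = (1.06−0.9)/(1.11−0.9) = 0.7619.
At expiry t=4: V(4,0)=5.0000, V(4,1)=5.0000, V(4,2)=5.0000, V(4,3)=0.0000, V(4,4)=0.0000
Node (3,0) S=32.8050: V=(p*·5.0000+(1−p*)·5.0000)/1.06=4.7170; Δ=(5.0000−5.0000)/(36.4136−29.5245)=0.0000; B=V−Δ·S=4.7170
Node (3,1) S=40.4595: V=(p*·5.0000+(1−p*)·5.0000)/1.06=4.7170; Δ=(5.0000−5.0000)/(44.9100−36.4136)=0.0000; B=V−Δ·S=4.7170
Node (3,2) S=49.9001: V=(p*·0.0000+(1−p*)·5.0000)/1.06=1.1231; Δ=(0.0000−5.0000)/(55.3891−44.9100)=-0.4771; B=V−Δ·S=24.9326
Node (3,3) S=61.5434: V=(p*·0.0000+(1−p*)·0.0000)/1.06=0.0000; Δ=(0.0000−0.0000)/(68.3132−55.3891)=0.0000; B=V−Δ·S=0.0000
Node (2,0) S=36.4500: V=(p*·4.7170+(1−p*)·4.7170)/1.06=4.4500; Δ=(4.7170−4.7170)/(40.4595−32.8050)=0.0000; B=V−Δ·S=4.4500
Node (2,1) S=44.9550: V=(p*·1.1231+(1−p*)·4.7170)/1.06=1.8668; Δ=(1.1231−4.7170)/(49.9001−40.4595)=-0.3807; B=V−Δ·S=18.9805
Node (2,2) S=55.4445: V=(p*·0.0000+(1−p*)·1.1231)/1.06=0.2523; Δ=(0.0000−1.1231)/(61.5434−49.9001)=-0.0965; B=V−Δ·S=5.6003
Node (1,0) S=40.5000: V=(p*·1.8668+(1−p*)·4.4500)/1.06=2.3413; Δ=(1.8668−4.4500)/(44.9550−36.4500)=-0.3037; B=V−Δ·S=14.6423
Node (1,1) S=49.9500: V=(p*·0.2523+(1−p*)·1.8668)/1.06=0.6006; Δ=(0.2523−1.8668)/(55.4445−44.9550)=-0.1539; B=V−Δ·S=8.2888
Node (0,0) S=45.0000: V=(p*·0.6006+(1−p*)·2.3413)/1.06=0.9576; Δ=(0.6006−2.3413)/(49.9500−40.5000)=-0.1842; B=V−Δ·S=9.2467
Self-financing check: at every node Δ·S+B equals the discounted successor values.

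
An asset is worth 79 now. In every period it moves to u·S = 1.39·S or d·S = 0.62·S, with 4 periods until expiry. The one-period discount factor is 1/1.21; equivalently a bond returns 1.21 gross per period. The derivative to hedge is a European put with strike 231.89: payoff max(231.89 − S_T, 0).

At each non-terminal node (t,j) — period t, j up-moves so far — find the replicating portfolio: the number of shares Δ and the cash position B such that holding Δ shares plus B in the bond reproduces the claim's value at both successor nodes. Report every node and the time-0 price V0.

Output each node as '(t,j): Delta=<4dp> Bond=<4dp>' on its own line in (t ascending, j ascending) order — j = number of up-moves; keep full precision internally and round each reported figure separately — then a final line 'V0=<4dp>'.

No-arbitrage ⇒ martingale measure with p* = (R−d)/(u−d) = 0.7662.
Terminal payoffs: V(4,0)=220.2167, V(4,1)=205.7192, V(4,2)=173.2168, V(4,3)=100.3484, V(4,4)=0.0000
Node (3,0) S=18.8279: V=(p*·205.7192+(1−p*)·220.2167)/1.21=172.8167; Δ=(205.7192−220.2167)/(26.1708−11.6733)=-1.0000; B=V−Δ·S=191.6446
Node (3,1) S=42.2110: V=(p*·173.2168+(1−p*)·205.7192)/1.21=149.4337; Δ=(173.2168−205.7192)/(58.6732−26.1708)=-1.0000; B=V−Δ·S=191.6446
Node (3,2) S=94.6343: V=(p*·100.3484+(1−p*)·173.2168)/1.21=97.0104; Δ=(100.3484−173.2168)/(131.5416−58.6732)=-1.0000; B=V−Δ·S=191.6446
Node (3,3) S=212.1639: V=(p*·0.0000+(1−p*)·100.3484)/1.21=19.3868; Δ=(0.0000−100.3484)/(294.9078−131.5416)=-0.6143; B=V−Δ·S=149.7094
Node (2,0) S=30.3676: V=(p*·149.4337+(1−p*)·172.8167)/1.21=128.0164; Δ=(149.4337−172.8167)/(42.2110−18.8279)=-1.0000; B=V−Δ·S=158.3840
Node (2,1) S=68.0822: V=(p*·97.0104+(1−p*)·149.4337)/1.21=90.3018; Δ=(97.0104−149.4337)/(94.6343−42.2110)=-1.0000; B=V−Δ·S=158.3840
Node (2,2) S=152.6359: V=(p*·19.3868+(1−p*)·97.0104)/1.21=31.0187; Δ=(19.3868−97.0104)/(212.1639−94.6343)=-0.6605; B=V−Δ·S=131.8285
Node (1,0) S=48.9800: V=(p*·90.3018+(1−p*)·128.0164)/1.21=81.9159; Δ=(90.3018−128.0164)/(68.0822−30.3676)=-1.0000; B=V−Δ·S=130.8959
Node (1,1) S=109.8100: V=(p*·31.0187+(1−p*)·90.3018)/1.21=37.0885; Δ=(31.0187−90.3018)/(152.6359−68.0822)=-0.7011; B=V−Δ·S=114.0795
Node (0,0) S=79.0000: V=(p*·37.0885+(1−p*)·81.9159)/1.21=39.3121; Δ=(37.0885−81.9159)/(109.8100−48.9800)=-0.7369; B=V−Δ·S=97.5294
Check: Δ(0,0)·S0 + B(0,0) = 39.3121 = V0.

(0,0): Delta=-0.7369 Bond=97.5294
(1,0): Delta=-1.0000 Bond=130.8959
(1,1): Delta=-0.7011 Bond=114.0795
(2,0): Delta=-1.0000 Bond=158.3840
(2,1): Delta=-1.0000 Bond=158.3840
(2,2): Delta=-0.6605 Bond=131.8285
(3,0): Delta=-1.0000 Bond=191.6446
(3,1): Delta=-1.0000 Bond=191.6446
(3,2): Delta=-1.0000 Bond=191.6446
(3,3): Delta=-0.6143 Bond=149.7094
V0=39.3121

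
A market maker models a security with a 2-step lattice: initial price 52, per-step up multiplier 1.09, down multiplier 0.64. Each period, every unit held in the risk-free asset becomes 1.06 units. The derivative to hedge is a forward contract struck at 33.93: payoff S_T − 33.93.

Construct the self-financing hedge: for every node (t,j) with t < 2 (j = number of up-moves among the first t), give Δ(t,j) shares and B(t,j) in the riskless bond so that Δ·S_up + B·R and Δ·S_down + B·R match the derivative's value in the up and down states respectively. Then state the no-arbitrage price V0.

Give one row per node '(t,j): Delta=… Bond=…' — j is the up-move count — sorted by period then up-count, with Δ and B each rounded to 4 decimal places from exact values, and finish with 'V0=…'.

Risk-neutral probability p* = (R−d)/(u−d) = (1.06−0.64)/(1.09−0.64) = 0.9333.
Terminal values V(2,·): V(2,0)=-12.6308, V(2,1)=2.3452, V(2,2)=27.8512
(1,0): S=33.2800. Δ = (V_up−V_dn)/(S_up−S_dn) = (2.3452−-12.6308)/(36.2752−21.2992) = 1.0000. V = [p*·2.3452 + (1−p*)·-12.6308]/1.06 = 1.2706. B = V − Δ·S = -32.0094.
(1,1): S=56.6800. Δ = (V_up−V_dn)/(S_up−S_dn) = (27.8512−2.3452)/(61.7812−36.2752) = 1.0000. V = [p*·27.8512 + (1−p*)·2.3452]/1.06 = 24.6706. B = V − Δ·S = -32.0094.
(0,0): S=52.0000. Δ = (V_up−V_dn)/(S_up−S_dn) = (24.6706−1.2706)/(56.6800−33.2800) = 1.0000. V = [p*·24.6706 + (1−p*)·1.2706]/1.06 = 21.8024. B = V − Δ·S = -30.1976.
Self-financing check: at every node Δ·S+B equals the discounted successor values.

(0,0): Delta=1.0000 Bond=-30.1976
(1,0): Delta=1.0000 Bond=-32.0094
(1,1): Delta=1.0000 Bond=-32.0094
V0=21.8024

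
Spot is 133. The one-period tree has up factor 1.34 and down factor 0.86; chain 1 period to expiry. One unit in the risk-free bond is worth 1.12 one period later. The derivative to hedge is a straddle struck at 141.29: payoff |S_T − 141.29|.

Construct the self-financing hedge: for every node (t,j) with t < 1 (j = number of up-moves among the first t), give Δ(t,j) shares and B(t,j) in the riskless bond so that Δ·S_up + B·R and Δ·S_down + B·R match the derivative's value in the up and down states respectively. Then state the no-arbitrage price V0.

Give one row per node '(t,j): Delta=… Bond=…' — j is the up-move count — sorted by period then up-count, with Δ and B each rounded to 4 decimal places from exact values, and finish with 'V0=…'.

Under the risk-neutral measure, an up-move has probability p* = (R−d)/(u−d) = 0.5417 and values discount at R = 1.12.
Terminal payoffs: V(1,0)=26.9100, V(1,1)=36.9300
(0,0): S=133.0000. Δ = (V_up−V_dn)/(S_up−S_dn) = (36.9300−26.9100)/(178.2200−114.3800) = 0.1570. V = [p*·36.9300 + (1−p*)·26.9100]/1.12 = 28.8728. B = V − Δ·S = 7.9978.
Each (Δ,B) replicates both successor values, so the strategy is self-financing and V0 is arbitrage-free.

(0,0): Delta=0.1570 Bond=7.9978
V0=28.8728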